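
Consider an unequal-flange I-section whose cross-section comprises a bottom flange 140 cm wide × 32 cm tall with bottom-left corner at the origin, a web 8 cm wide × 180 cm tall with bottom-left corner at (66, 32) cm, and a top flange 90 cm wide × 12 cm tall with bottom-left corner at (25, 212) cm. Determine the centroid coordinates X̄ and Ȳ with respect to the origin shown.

bottom flange: A = 140 × 32 = 4480.00, centroid at (70.00, 16.00).
web: A = 8 × 180 = 1440.00, centroid at (70.00, 122.00).
top flange: A = 90 × 12 = 1080.00, centroid at (70.00, 218.00).
ΣA = 7000.00 cm², ΣAX̄ = 490000.00 cm³, ΣAȲ = 482800.00 cm³.
X̄ = 490000.00/7000.00 = 70.00 cm; Ȳ = 482800.00/7000.00 = 68.97 cm.

X̄ = 70.00 cm, Ȳ = 68.97 cm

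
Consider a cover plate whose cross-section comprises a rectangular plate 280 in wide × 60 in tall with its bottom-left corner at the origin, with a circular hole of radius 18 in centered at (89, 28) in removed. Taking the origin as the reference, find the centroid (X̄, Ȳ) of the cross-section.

plate: A = 280 × 60 = 16800.00, centroid at (140.00, 30.00).
hole: A = −π·18² = -1017.88, centroid at (89.00, 28.00).
ΣA = 15782.12 in²
ΣAX̄ = (16800.00)(140.00) + (-1017.88)(89.00) = 2261409.03 in³
ΣAȲ = (16800.00)(30.00) + (-1017.88)(28.00) = 475499.47 in³
X̄ = 2261409.03 / 15782.12 = 143.29 in
Ȳ = 475499.47 / 15782.12 = 30.13 in

X̄ = 143.29 in, Ȳ = 30.13 in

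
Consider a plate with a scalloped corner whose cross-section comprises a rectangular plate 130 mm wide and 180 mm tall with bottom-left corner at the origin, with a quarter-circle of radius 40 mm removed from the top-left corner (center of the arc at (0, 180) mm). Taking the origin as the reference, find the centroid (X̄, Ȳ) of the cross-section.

X̄ = 67.73 mm, Ȳ = 85.86 mm

plate: A = 130 × 180 = 23400.00, centroid at (65.00, 90.00).
removed quarter-circle: A = −¼π·40² = -1256.64, centroid at (16.98, 163.02).
ΣA = 22143.36 mm², ΣAX̄ = 1499666.67 mm³, ΣAȲ = 1901138.66 mm³.
X̄ = 1499666.67/22143.36 = 67.73 mm; Ȳ = 1901138.66/22143.36 = 85.86 mm.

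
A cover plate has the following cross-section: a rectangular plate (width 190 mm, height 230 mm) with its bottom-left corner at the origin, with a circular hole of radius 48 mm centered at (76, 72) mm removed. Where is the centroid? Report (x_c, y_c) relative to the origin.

Part | A | x̄ᵢ | ȳᵢ | A·x̄ᵢ | A·ȳᵢ
plate | 43700.00 | 95.00 | 115.00 | 4151500.00 | 5025500.00
hole | -7238.23 | 76.00 | 72.00 | -550105.44 | -521152.52
Σ | 36461.77 |  |  | 3601394.56 | 4504347.48
x_c = 3601394.56 / 36461.77 = 98.77 mm
y_c = 4504347.48 / 36461.77 = 123.54 mm

x_c = 98.77 mm, y_c = 123.54 mm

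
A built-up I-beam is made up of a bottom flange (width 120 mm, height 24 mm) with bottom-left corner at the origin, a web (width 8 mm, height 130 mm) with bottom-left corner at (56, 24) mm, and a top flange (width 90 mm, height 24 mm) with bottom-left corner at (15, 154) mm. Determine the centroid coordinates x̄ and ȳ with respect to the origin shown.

bottom flange: A = 120 × 24 = 2880.00, centroid at (60.00, 12.00).
web: A = 8 × 130 = 1040.00, centroid at (60.00, 89.00).
top flange: A = 90 × 24 = 2160.00, centroid at (60.00, 166.00).
ΣA = 6080.00 mm²
ΣAx̄ = (2880.00)(60.00) + (1040.00)(60.00) + (2160.00)(60.00) = 364800.00 mm³
ΣAȳ = (2880.00)(12.00) + (1040.00)(89.00) + (2160.00)(166.00) = 485680.00 mm³
x̄ = 364800.00 / 6080.00 = 60.00 mm
ȳ = 485680.00 / 6080.00 = 79.88 mm

x̄ = 60.00 mm, ȳ = 79.88 mm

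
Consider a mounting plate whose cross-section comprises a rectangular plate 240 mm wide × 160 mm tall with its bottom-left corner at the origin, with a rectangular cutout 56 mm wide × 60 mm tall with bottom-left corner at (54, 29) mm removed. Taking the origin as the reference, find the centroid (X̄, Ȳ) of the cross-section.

X̄ = 123.64 mm, Ȳ = 82.01 mm

Part | A | x̄ᵢ | ȳᵢ | A·x̄ᵢ | A·ȳᵢ
plate | 38400.00 | 120.00 | 80.00 | 4608000.00 | 3072000.00
hole | -3360.00 | 82.00 | 59.00 | -275520.00 | -198240.00
Σ | 35040.00 |  |  | 4332480.00 | 2873760.00
X̄ = 4332480.00 / 35040.00 = 123.64 mm
Ȳ = 2873760.00 / 35040.00 = 82.01 mm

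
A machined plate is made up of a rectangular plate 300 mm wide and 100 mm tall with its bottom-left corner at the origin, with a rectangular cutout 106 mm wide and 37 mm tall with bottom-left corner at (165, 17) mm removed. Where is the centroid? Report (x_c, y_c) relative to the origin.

plate: A = 300 × 100 = 30000.00, centroid at (150.00, 50.00).
hole: A = −(106 × 37) = -3922.00, centroid at (218.00, 35.50).
ΣA = 26078.00 mm²
ΣAx_c = (30000.00)(150.00) + (-3922.00)(218.00) = 3645004.00 mm³
ΣAy_c = (30000.00)(50.00) + (-3922.00)(35.50) = 1360769.00 mm³
x_c = 3645004.00 / 26078.00 = 139.77 mm
y_c = 1360769.00 / 26078.00 = 52.18 mm

x_c = 139.77 mm, y_c = 52.18 mm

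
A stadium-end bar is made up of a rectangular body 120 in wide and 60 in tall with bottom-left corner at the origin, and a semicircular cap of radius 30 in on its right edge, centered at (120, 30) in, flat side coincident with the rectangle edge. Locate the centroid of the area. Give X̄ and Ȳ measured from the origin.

X̄ = 71.94 in, Ȳ = 30.00 in

rectangular body: A = 120 × 60 = 7200.00, centroid at (60.00, 30.00).
semicircular end: A = ½π·30² = 1413.72, centroid at (132.73, 30.00).
ΣA = 8613.72 in²
ΣAX̄ = (7200.00)(60.00) + (1413.72)(132.73) = 619646.00 in³
ΣAȲ = (7200.00)(30.00) + (1413.72)(30.00) = 258411.50 in³
X̄ = 619646.00 / 8613.72 = 71.94 in
Ȳ = 258411.50 / 8613.72 = 30.00 in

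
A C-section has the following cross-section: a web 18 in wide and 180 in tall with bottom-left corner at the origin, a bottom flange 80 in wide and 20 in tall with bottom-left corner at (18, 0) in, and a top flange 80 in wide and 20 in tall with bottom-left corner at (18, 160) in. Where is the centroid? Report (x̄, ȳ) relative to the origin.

x̄ = 33.35 in, ȳ = 90.00 in

web: A = 18 × 180 = 3240.00, centroid at (9.00, 90.00).
bottom flange: A = 80 × 20 = 1600.00, centroid at (58.00, 10.00).
top flange: A = 80 × 20 = 1600.00, centroid at (58.00, 170.00).
ΣA = 6440.00 in², ΣAx̄ = 214760.00 in³, ΣAȳ = 579600.00 in³.
x̄ = 214760.00/6440.00 = 33.35 in; ȳ = 579600.00/6440.00 = 90.00 in.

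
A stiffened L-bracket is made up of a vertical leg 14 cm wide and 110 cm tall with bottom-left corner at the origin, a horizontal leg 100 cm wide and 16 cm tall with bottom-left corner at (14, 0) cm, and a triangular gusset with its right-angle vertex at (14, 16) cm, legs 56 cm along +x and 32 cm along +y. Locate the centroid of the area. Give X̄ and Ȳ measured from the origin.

X̄ = 35.29 cm, Ȳ = 30.08 cm

vertical leg: A = 14 × 110 = 1540.00, centroid at (7.00, 55.00).
horizontal leg: A = 100 × 16 = 1600.00, centroid at (64.00, 8.00).
gusset: A = ½·56·32 = 896.00, centroid at (32.67, 26.67).
ΣA = 4036.00 cm²
ΣAX̄ = (1540.00)(7.00) + (1600.00)(64.00) + (896.00)(32.67) = 142449.33 cm³
ΣAȲ = (1540.00)(55.00) + (1600.00)(8.00) + (896.00)(26.67) = 121393.33 cm³
X̄ = 142449.33 / 4036.00 = 35.29 cm
Ȳ = 121393.33 / 4036.00 = 30.08 cm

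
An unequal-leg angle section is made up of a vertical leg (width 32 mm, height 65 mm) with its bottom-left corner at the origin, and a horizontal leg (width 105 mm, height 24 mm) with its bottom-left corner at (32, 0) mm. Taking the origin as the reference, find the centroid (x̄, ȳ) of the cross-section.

vertical leg: A = 32 × 65 = 2080.00, centroid at (16.00, 32.50).
horizontal leg: A = 105 × 24 = 2520.00, centroid at (84.50, 12.00).
ΣA = 4600.00 mm²
ΣAx̄ = (2080.00)(16.00) + (2520.00)(84.50) = 246220.00 mm³
ΣAȳ = (2080.00)(32.50) + (2520.00)(12.00) = 97840.00 mm³
x̄ = 246220.00 / 4600.00 = 53.53 mm
ȳ = 97840.00 / 4600.00 = 21.27 mm

x̄ = 53.53 mm, ȳ = 21.27 mm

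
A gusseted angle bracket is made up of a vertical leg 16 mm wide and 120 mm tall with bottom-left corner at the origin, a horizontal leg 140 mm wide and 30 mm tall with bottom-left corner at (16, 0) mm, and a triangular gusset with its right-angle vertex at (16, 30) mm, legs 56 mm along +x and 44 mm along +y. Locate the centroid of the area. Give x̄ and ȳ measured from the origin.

x̄ = 57.03 mm, ȳ = 31.72 mm

Part | A | x̄ᵢ | ȳᵢ | A·x̄ᵢ | A·ȳᵢ
vertical leg | 1920.00 | 8.00 | 60.00 | 15360.00 | 115200.00
horizontal leg | 4200.00 | 86.00 | 15.00 | 361200.00 | 63000.00
gusset | 1232.00 | 34.67 | 44.67 | 42709.33 | 55029.33
Σ | 7352.00 |  |  | 419269.33 | 233229.33
x̄ = 419269.33 / 7352.00 = 57.03 mm
ȳ = 233229.33 / 7352.00 = 31.72 mm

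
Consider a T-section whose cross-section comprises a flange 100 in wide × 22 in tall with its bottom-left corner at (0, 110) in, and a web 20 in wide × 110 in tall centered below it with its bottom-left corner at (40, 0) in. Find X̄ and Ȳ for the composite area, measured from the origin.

X̄ = 50.00 in, Ȳ = 88.00 in

web: A = 20 × 110 = 2200.00, centroid at (50.00, 55.00).
flange: A = 100 × 22 = 2200.00, centroid at (50.00, 121.00).
ΣA = 4400.00 in², ΣAX̄ = 220000.00 in³, ΣAȲ = 387200.00 in³.
X̄ = 220000.00/4400.00 = 50.00 in; Ȳ = 387200.00/4400.00 = 88.00 in.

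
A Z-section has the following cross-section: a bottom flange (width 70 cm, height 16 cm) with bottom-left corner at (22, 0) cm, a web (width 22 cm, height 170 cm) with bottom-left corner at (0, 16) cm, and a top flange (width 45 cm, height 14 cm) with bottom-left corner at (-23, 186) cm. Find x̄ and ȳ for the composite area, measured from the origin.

bottom flange: A = 70 × 16 = 1120.00, centroid at (57.00, 8.00).
web: A = 22 × 170 = 3740.00, centroid at (11.00, 101.00).
top flange: A = 45 × 14 = 630.00, centroid at (-0.50, 193.00).
ΣA = 5490.00 cm², ΣAx̄ = 104665.00 cm³, ΣAȳ = 508290.00 cm³.
x̄ = 104665.00/5490.00 = 19.06 cm; ȳ = 508290.00/5490.00 = 92.58 cm.

x̄ = 19.06 cm, ȳ = 92.58 cm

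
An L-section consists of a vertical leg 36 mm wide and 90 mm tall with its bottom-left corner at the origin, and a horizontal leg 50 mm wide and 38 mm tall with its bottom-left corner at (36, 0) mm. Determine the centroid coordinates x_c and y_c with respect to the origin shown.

vertical leg: A = 36 × 90 = 3240.00, centroid at (18.00, 45.00).
horizontal leg: A = 50 × 38 = 1900.00, centroid at (61.00, 19.00).
ΣA = 5140.00 mm²
ΣAx_c = (3240.00)(18.00) + (1900.00)(61.00) = 174220.00 mm³
ΣAy_c = (3240.00)(45.00) + (1900.00)(19.00) = 181900.00 mm³
x_c = 174220.00 / 5140.00 = 33.89 mm
y_c = 181900.00 / 5140.00 = 35.39 mm

x_c = 33.89 mm, y_c = 35.39 mm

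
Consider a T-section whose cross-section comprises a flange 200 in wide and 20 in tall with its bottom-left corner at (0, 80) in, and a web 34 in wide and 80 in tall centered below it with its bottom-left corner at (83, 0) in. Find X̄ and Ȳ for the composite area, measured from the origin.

Part | A | x̄ᵢ | ȳᵢ | A·x̄ᵢ | A·ȳᵢ
web | 2720.00 | 100.00 | 40.00 | 272000.00 | 108800.00
flange | 4000.00 | 100.00 | 90.00 | 400000.00 | 360000.00
Σ | 6720.00 |  |  | 672000.00 | 468800.00
X̄ = 672000.00 / 6720.00 = 100.00 in
Ȳ = 468800.00 / 6720.00 = 69.76 in

X̄ = 100.00 in, Ȳ = 69.76 in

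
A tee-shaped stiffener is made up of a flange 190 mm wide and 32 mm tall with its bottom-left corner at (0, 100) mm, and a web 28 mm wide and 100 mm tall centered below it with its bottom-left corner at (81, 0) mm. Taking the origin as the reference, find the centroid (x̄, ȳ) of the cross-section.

x̄ = 95.00 mm, ȳ = 95.19 mm

Part | A | x̄ᵢ | ȳᵢ | A·x̄ᵢ | A·ȳᵢ
web | 2800.00 | 95.00 | 50.00 | 266000.00 | 140000.00
flange | 6080.00 | 95.00 | 116.00 | 577600.00 | 705280.00
Σ | 8880.00 |  |  | 843600.00 | 845280.00
x̄ = 843600.00 / 8880.00 = 95.00 mm
ȳ = 845280.00 / 8880.00 = 95.19 mm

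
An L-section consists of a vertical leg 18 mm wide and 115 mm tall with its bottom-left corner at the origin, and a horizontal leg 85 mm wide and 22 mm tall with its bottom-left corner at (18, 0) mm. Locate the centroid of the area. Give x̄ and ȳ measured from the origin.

x̄ = 33.44 mm, ȳ = 35.43 mm

vertical leg: A = 18 × 115 = 2070.00, centroid at (9.00, 57.50).
horizontal leg: A = 85 × 22 = 1870.00, centroid at (60.50, 11.00).
ΣA = 3940.00 mm², ΣAx̄ = 131765.00 mm³, ΣAȳ = 139595.00 mm³.
x̄ = 131765.00/3940.00 = 33.44 mm; ȳ = 139595.00/3940.00 = 35.43 mm.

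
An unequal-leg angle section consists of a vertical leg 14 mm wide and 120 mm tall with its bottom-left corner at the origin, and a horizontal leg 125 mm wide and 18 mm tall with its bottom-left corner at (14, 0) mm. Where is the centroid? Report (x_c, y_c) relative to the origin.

vertical leg: A = 14 × 120 = 1680.00, centroid at (7.00, 60.00).
horizontal leg: A = 125 × 18 = 2250.00, centroid at (76.50, 9.00).
ΣA = 3930.00 mm²
ΣAx_c = (1680.00)(7.00) + (2250.00)(76.50) = 183885.00 mm³
ΣAy_c = (1680.00)(60.00) + (2250.00)(9.00) = 121050.00 mm³
x_c = 183885.00 / 3930.00 = 46.79 mm
y_c = 121050.00 / 3930.00 = 30.80 mm

x_c = 46.79 mm, y_c = 30.80 mm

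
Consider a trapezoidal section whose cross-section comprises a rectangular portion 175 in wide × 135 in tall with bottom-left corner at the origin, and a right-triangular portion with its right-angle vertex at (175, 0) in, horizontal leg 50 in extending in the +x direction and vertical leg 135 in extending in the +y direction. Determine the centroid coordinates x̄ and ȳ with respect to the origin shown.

x̄ = 100.52 in, ȳ = 64.69 in

rectangular portion: A = 175 × 135 = 23625.00, centroid at (87.50, 67.50).
triangular portion: A = ½·50·135 = 3375.00, centroid at (191.67, 45.00).
ΣA = 27000.00 in²
ΣAx̄ = (23625.00)(87.50) + (3375.00)(191.67) = 2714062.50 in³
ΣAȳ = (23625.00)(67.50) + (3375.00)(45.00) = 1746562.50 in³
x̄ = 2714062.50 / 27000.00 = 100.52 in
ȳ = 1746562.50 / 27000.00 = 64.69 in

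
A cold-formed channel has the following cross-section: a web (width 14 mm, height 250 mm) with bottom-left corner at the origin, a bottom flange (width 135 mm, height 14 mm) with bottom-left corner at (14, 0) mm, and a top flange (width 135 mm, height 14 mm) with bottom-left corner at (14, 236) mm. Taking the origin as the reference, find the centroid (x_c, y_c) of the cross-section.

web: A = 14 × 250 = 3500.00, centroid at (7.00, 125.00).
bottom flange: A = 135 × 14 = 1890.00, centroid at (81.50, 7.00).
top flange: A = 135 × 14 = 1890.00, centroid at (81.50, 243.00).
ΣA = 7280.00 mm²
ΣAx_c = (3500.00)(7.00) + (1890.00)(81.50) + (1890.00)(81.50) = 332570.00 mm³
ΣAy_c = (3500.00)(125.00) + (1890.00)(7.00) + (1890.00)(243.00) = 910000.00 mm³
x_c = 332570.00 / 7280.00 = 45.68 mm
y_c = 910000.00 / 7280.00 = 125.00 mm

x_c = 45.68 mm, y_c = 125.00 mm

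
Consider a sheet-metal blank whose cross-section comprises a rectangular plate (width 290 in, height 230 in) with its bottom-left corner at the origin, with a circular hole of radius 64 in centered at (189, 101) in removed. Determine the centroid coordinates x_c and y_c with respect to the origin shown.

x_c = 134.48 in, y_c = 118.35 in

plate: A = 290 × 230 = 66700.00, centroid at (145.00, 115.00).
hole: A = −π·64² = -12867.96, centroid at (189.00, 101.00).
ΣA = 53832.04 in², ΣAx_c = 7239454.90 in³, ΣAy_c = 6370835.69 in³.
x_c = 7239454.90/53832.04 = 134.48 in; y_c = 6370835.69/53832.04 = 118.35 in.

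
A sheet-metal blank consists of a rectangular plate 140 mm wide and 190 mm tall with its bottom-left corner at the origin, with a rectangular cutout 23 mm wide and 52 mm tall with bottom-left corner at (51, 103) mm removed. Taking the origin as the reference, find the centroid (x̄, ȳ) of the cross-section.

x̄ = 70.35 mm, ȳ = 93.40 mm

Part | A | x̄ᵢ | ȳᵢ | A·x̄ᵢ | A·ȳᵢ
plate | 26600.00 | 70.00 | 95.00 | 1862000.00 | 2527000.00
hole | -1196.00 | 62.50 | 129.00 | -74750.00 | -154284.00
Σ | 25404.00 |  |  | 1787250.00 | 2372716.00
x̄ = 1787250.00 / 25404.00 = 70.35 mm
ȳ = 2372716.00 / 25404.00 = 93.40 mm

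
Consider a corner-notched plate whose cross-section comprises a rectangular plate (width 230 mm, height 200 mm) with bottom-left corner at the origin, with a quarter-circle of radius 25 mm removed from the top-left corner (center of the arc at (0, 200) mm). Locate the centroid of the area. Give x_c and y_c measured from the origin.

x_c = 116.13 mm, y_c = 99.04 mm

plate: A = 230 × 200 = 46000.00, centroid at (115.00, 100.00).
removed quarter-circle: A = −¼π·25² = -490.87, centroid at (10.61, 189.39).
ΣA = 45509.13 mm², ΣAx_c = 5284791.67 mm³, ΣAy_c = 4507033.56 mm³.
x_c = 5284791.67/45509.13 = 116.13 mm; y_c = 4507033.56/45509.13 = 99.04 mm.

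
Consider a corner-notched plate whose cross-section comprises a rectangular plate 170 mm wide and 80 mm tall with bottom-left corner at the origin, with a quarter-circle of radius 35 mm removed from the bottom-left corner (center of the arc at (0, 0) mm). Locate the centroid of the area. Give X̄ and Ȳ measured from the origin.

Part | A | x̄ᵢ | ȳᵢ | A·x̄ᵢ | A·ȳᵢ
plate | 13600.00 | 85.00 | 40.00 | 1156000.00 | 544000.00
removed quarter-circle | -962.11 | 14.85 | 14.85 | -14291.67 | -14291.67
Σ | 12637.89 |  |  | 1141708.33 | 529708.33
X̄ = 1141708.33 / 12637.89 = 90.34 mm
Ȳ = 529708.33 / 12637.89 = 41.91 mm

X̄ = 90.34 mm, Ȳ = 41.91 mm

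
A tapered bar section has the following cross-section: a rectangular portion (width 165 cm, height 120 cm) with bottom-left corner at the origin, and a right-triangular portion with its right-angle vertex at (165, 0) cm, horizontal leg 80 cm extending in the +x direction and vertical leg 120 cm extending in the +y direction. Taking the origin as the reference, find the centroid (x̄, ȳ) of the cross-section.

rectangular portion: A = 165 × 120 = 19800.00, centroid at (82.50, 60.00).
triangular portion: A = ½·80·120 = 4800.00, centroid at (191.67, 40.00).
ΣA = 24600.00 cm², ΣAx̄ = 2553500.00 cm³, ΣAȳ = 1380000.00 cm³.
x̄ = 2553500.00/24600.00 = 103.80 cm; ȳ = 1380000.00/24600.00 = 56.10 cm.

x̄ = 103.80 cm, ȳ = 56.10 cm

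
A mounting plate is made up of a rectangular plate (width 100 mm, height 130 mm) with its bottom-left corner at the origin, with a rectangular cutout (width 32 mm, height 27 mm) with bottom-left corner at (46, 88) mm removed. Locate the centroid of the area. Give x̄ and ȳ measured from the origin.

plate: A = 100 × 130 = 13000.00, centroid at (50.00, 65.00).
hole: A = −(32 × 27) = -864.00, centroid at (62.00, 101.50).
ΣA = 12136.00 mm²
ΣAx̄ = (13000.00)(50.00) + (-864.00)(62.00) = 596432.00 mm³
ΣAȳ = (13000.00)(65.00) + (-864.00)(101.50) = 757304.00 mm³
x̄ = 596432.00 / 12136.00 = 49.15 mm
ȳ = 757304.00 / 12136.00 = 62.40 mm

x̄ = 49.15 mm, ȳ = 62.40 mm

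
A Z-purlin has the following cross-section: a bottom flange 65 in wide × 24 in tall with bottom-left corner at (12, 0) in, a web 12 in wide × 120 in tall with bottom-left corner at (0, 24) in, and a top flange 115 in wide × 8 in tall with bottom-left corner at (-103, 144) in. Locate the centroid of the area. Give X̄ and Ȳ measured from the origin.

bottom flange: A = 65 × 24 = 1560.00, centroid at (44.50, 12.00).
web: A = 12 × 120 = 1440.00, centroid at (6.00, 84.00).
top flange: A = 115 × 8 = 920.00, centroid at (-45.50, 148.00).
ΣA = 3920.00 in²
ΣAX̄ = (1560.00)(44.50) + (1440.00)(6.00) + (920.00)(-45.50) = 36200.00 in³
ΣAȲ = (1560.00)(12.00) + (1440.00)(84.00) + (920.00)(148.00) = 275840.00 in³
X̄ = 36200.00 / 3920.00 = 9.23 in
Ȳ = 275840.00 / 3920.00 = 70.37 in

X̄ = 9.23 in, Ȳ = 70.37 in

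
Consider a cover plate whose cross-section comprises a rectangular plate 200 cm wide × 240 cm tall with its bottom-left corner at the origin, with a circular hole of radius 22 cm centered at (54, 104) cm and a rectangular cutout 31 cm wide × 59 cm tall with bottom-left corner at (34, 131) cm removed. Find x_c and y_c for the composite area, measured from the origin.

x_c = 103.64 cm, y_c = 118.89 cm

Part | A | x̄ᵢ | ȳᵢ | A·x̄ᵢ | A·ȳᵢ
plate | 48000.00 | 100.00 | 120.00 | 4800000.00 | 5760000.00
hole 1 | -1520.53 | 54.00 | 104.00 | -82108.67 | -158135.21
hole 2 | -1829.00 | 49.50 | 160.50 | -90535.50 | -293554.50
Σ | 44650.47 |  |  | 4627355.83 | 5308310.29
x_c = 4627355.83 / 44650.47 = 103.64 cm
y_c = 5308310.29 / 44650.47 = 118.89 cm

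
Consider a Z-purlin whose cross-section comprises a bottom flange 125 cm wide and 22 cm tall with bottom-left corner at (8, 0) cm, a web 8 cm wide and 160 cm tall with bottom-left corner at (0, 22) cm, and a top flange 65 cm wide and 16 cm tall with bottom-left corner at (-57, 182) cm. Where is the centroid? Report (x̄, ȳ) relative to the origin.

Part | A | x̄ᵢ | ȳᵢ | A·x̄ᵢ | A·ȳᵢ
bottom flange | 2750.00 | 70.50 | 11.00 | 193875.00 | 30250.00
web | 1280.00 | 4.00 | 102.00 | 5120.00 | 130560.00
top flange | 1040.00 | -24.50 | 190.00 | -25480.00 | 197600.00
Σ | 5070.00 |  |  | 173515.00 | 358410.00
x̄ = 173515.00 / 5070.00 = 34.22 cm
ȳ = 358410.00 / 5070.00 = 70.69 cm

x̄ = 34.22 cm, ȳ = 70.69 cm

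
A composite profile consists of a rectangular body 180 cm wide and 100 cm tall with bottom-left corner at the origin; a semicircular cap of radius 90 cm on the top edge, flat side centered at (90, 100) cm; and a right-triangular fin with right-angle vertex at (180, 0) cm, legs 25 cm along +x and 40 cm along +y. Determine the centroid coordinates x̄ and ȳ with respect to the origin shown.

Part | A | x̄ᵢ | ȳᵢ | A·x̄ᵢ | A·ȳᵢ
rectangular body | 18000.00 | 90.00 | 50.00 | 1620000.00 | 900000.00
semicircular top | 12723.45 | 90.00 | 138.20 | 1145110.52 | 1758345.02
triangular fin | 500.00 | 188.33 | 13.33 | 94166.67 | 6666.67
Σ | 31223.45 |  |  | 2859277.19 | 2665011.69
x̄ = 2859277.19 / 31223.45 = 91.57 cm
ȳ = 2665011.69 / 31223.45 = 85.35 cm

x̄ = 91.57 cm, ȳ = 85.35 cm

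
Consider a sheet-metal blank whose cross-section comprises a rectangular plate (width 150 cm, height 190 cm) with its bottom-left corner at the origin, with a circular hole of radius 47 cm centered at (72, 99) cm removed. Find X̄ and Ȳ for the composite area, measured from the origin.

X̄ = 75.97 cm, Ȳ = 93.71 cm

plate: A = 150 × 190 = 28500.00, centroid at (75.00, 95.00).
hole: A = −π·47² = -6939.78, centroid at (72.00, 99.00).
ΣA = 21560.22 cm²
ΣAX̄ = (28500.00)(75.00) + (-6939.78)(72.00) = 1637835.97 cm³
ΣAȲ = (28500.00)(95.00) + (-6939.78)(99.00) = 2020461.96 cm³
X̄ = 1637835.97 / 21560.22 = 75.97 cm
Ȳ = 2020461.96 / 21560.22 = 93.71 cm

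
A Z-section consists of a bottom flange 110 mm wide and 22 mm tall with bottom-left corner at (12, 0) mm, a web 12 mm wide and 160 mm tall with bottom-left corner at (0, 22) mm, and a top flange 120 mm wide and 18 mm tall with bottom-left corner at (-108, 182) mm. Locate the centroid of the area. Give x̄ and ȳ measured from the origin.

x̄ = 10.77 mm, ȳ = 97.70 mm

bottom flange: A = 110 × 22 = 2420.00, centroid at (67.00, 11.00).
web: A = 12 × 160 = 1920.00, centroid at (6.00, 102.00).
top flange: A = 120 × 18 = 2160.00, centroid at (-48.00, 191.00).
ΣA = 6500.00 mm²
ΣAx̄ = (2420.00)(67.00) + (1920.00)(6.00) + (2160.00)(-48.00) = 69980.00 mm³
ΣAȳ = (2420.00)(11.00) + (1920.00)(102.00) + (2160.00)(191.00) = 635020.00 mm³
x̄ = 69980.00 / 6500.00 = 10.77 mm
ȳ = 635020.00 / 6500.00 = 97.70 mm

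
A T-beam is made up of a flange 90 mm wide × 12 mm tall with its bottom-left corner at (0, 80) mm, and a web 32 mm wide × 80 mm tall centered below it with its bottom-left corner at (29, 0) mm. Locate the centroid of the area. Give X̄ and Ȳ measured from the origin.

Part | A | x̄ᵢ | ȳᵢ | A·x̄ᵢ | A·ȳᵢ
web | 2560.00 | 45.00 | 40.00 | 115200.00 | 102400.00
flange | 1080.00 | 45.00 | 86.00 | 48600.00 | 92880.00
Σ | 3640.00 |  |  | 163800.00 | 195280.00
X̄ = 163800.00 / 3640.00 = 45.00 mm
Ȳ = 195280.00 / 3640.00 = 53.65 mm

X̄ = 45.00 mm, Ȳ = 53.65 mm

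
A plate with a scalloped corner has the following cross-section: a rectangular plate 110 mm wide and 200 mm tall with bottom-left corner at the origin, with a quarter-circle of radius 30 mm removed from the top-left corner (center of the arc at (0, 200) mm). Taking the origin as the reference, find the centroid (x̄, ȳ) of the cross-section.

x̄ = 56.40 mm, ȳ = 97.10 mm

plate: A = 110 × 200 = 22000.00, centroid at (55.00, 100.00).
removed quarter-circle: A = −¼π·30² = -706.86, centroid at (12.73, 187.27).
ΣA = 21293.14 mm², ΣAx̄ = 1201000.00 mm³, ΣAȳ = 2067628.33 mm³.
x̄ = 1201000.00/21293.14 = 56.40 mm; ȳ = 2067628.33/21293.14 = 97.10 mm.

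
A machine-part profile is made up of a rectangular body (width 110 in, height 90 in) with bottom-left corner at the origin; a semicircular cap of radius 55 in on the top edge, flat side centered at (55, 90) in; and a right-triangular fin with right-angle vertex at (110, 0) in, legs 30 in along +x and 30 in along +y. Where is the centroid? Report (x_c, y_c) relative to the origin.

rectangular body: A = 110 × 90 = 9900.00, centroid at (55.00, 45.00).
semicircular top: A = ½π·55² = 4751.66, centroid at (55.00, 113.34).
triangular fin: A = ½·30·30 = 450.00, centroid at (120.00, 10.00).
ΣA = 15101.66 in², ΣAx_c = 859841.24 in³, ΣAy_c = 988565.97 in³.
x_c = 859841.24/15101.66 = 56.94 in; y_c = 988565.97/15101.66 = 65.46 in.

x_c = 56.94 in, y_c = 65.46 in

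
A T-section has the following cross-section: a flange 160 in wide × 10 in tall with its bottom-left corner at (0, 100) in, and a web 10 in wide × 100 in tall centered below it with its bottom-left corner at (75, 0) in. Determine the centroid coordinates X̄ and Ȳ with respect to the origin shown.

web: A = 10 × 100 = 1000.00, centroid at (80.00, 50.00).
flange: A = 160 × 10 = 1600.00, centroid at (80.00, 105.00).
ΣA = 2600.00 in²
ΣAX̄ = (1000.00)(80.00) + (1600.00)(80.00) = 208000.00 in³
ΣAȲ = (1000.00)(50.00) + (1600.00)(105.00) = 218000.00 in³
X̄ = 208000.00 / 2600.00 = 80.00 in
Ȳ = 218000.00 / 2600.00 = 83.85 in

X̄ = 80.00 in, Ȳ = 83.85 in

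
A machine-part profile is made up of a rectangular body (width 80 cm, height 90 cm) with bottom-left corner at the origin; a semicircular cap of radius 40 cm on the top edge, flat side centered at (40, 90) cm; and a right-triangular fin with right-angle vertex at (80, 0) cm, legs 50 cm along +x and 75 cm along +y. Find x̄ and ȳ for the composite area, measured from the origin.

rectangular body: A = 80 × 90 = 7200.00, centroid at (40.00, 45.00).
semicircular top: A = ½π·40² = 2513.27, centroid at (40.00, 106.98).
triangular fin: A = ½·50·75 = 1875.00, centroid at (96.67, 25.00).
ΣA = 11588.27 cm², ΣAx̄ = 569780.96 cm³, ΣAȳ = 639736.34 cm³.
x̄ = 569780.96/11588.27 = 49.17 cm; ȳ = 639736.34/11588.27 = 55.21 cm.

x̄ = 49.17 cm, ȳ = 55.21 cm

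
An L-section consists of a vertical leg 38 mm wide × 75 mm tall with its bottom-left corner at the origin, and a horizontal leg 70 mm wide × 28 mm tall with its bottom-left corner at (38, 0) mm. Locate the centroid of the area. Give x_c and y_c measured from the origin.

x_c = 41.00 mm, y_c = 27.92 mm

Part | A | x̄ᵢ | ȳᵢ | A·x̄ᵢ | A·ȳᵢ
vertical leg | 2850.00 | 19.00 | 37.50 | 54150.00 | 106875.00
horizontal leg | 1960.00 | 73.00 | 14.00 | 143080.00 | 27440.00
Σ | 4810.00 |  |  | 197230.00 | 134315.00
x_c = 197230.00 / 4810.00 = 41.00 mm
y_c = 134315.00 / 4810.00 = 27.92 mm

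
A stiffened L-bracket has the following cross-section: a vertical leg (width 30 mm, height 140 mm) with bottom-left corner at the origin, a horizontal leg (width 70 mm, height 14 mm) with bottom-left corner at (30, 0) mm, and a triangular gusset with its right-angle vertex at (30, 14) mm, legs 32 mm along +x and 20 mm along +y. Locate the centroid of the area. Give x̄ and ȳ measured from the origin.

x̄ = 25.40 mm, ȳ = 55.90 mm

vertical leg: A = 30 × 140 = 4200.00, centroid at (15.00, 70.00).
horizontal leg: A = 70 × 14 = 980.00, centroid at (65.00, 7.00).
gusset: A = ½·32·20 = 320.00, centroid at (40.67, 20.67).
ΣA = 5500.00 mm², ΣAx̄ = 139713.33 mm³, ΣAȳ = 307473.33 mm³.
x̄ = 139713.33/5500.00 = 25.40 mm; ȳ = 307473.33/5500.00 = 55.90 mm.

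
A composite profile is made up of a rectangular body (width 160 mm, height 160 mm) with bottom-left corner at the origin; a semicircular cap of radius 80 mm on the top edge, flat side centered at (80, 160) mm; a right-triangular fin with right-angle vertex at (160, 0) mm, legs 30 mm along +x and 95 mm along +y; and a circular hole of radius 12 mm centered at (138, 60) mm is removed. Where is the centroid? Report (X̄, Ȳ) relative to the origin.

Part | A | x̄ᵢ | ȳᵢ | A·x̄ᵢ | A·ȳᵢ
rectangular body | 25600.00 | 80.00 | 80.00 | 2048000.00 | 2048000.00
semicircular top | 10053.10 | 80.00 | 193.95 | 804247.72 | 1949828.77
triangular fin | 1425.00 | 170.00 | 31.67 | 242250.00 | 45125.00
hole | -452.39 | 138.00 | 60.00 | -62429.73 | -27143.36
Σ | 36625.71 |  |  | 3032067.99 | 4015810.41
X̄ = 3032067.99 / 36625.71 = 82.79 mm
Ȳ = 4015810.41 / 36625.71 = 109.64 mm

X̄ = 82.79 mm, Ȳ = 109.64 mm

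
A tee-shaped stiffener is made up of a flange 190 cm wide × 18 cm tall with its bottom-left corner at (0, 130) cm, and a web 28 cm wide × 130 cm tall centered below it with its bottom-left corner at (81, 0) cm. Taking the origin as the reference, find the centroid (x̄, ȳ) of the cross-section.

web: A = 28 × 130 = 3640.00, centroid at (95.00, 65.00).
flange: A = 190 × 18 = 3420.00, centroid at (95.00, 139.00).
ΣA = 7060.00 cm², ΣAx̄ = 670700.00 cm³, ΣAȳ = 711980.00 cm³.
x̄ = 670700.00/7060.00 = 95.00 cm; ȳ = 711980.00/7060.00 = 100.85 cm.

x̄ = 95.00 cm, ȳ = 100.85 cm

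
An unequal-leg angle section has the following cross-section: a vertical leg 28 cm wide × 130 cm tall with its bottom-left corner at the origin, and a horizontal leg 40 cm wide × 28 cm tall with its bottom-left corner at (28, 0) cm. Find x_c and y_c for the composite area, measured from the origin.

vertical leg: A = 28 × 130 = 3640.00, centroid at (14.00, 65.00).
horizontal leg: A = 40 × 28 = 1120.00, centroid at (48.00, 14.00).
ΣA = 4760.00 cm², ΣAx_c = 104720.00 cm³, ΣAy_c = 252280.00 cm³.
x_c = 104720.00/4760.00 = 22.00 cm; y_c = 252280.00/4760.00 = 53.00 cm.

x_c = 22.00 cm, y_c = 53.00 cm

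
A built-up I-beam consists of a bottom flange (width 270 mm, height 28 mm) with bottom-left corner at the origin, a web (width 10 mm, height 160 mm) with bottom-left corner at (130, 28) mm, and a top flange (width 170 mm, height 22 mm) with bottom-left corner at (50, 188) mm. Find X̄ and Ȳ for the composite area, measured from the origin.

X̄ = 135.00 mm, Ȳ = 79.29 mm

Part | A | x̄ᵢ | ȳᵢ | A·x̄ᵢ | A·ȳᵢ
bottom flange | 7560.00 | 135.00 | 14.00 | 1020600.00 | 105840.00
web | 1600.00 | 135.00 | 108.00 | 216000.00 | 172800.00
top flange | 3740.00 | 135.00 | 199.00 | 504900.00 | 744260.00
Σ | 12900.00 |  |  | 1741500.00 | 1022900.00
X̄ = 1741500.00 / 12900.00 = 135.00 mm
Ȳ = 1022900.00 / 12900.00 = 79.29 mm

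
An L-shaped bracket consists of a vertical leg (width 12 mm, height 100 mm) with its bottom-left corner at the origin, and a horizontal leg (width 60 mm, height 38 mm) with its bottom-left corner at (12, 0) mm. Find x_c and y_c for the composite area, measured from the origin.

vertical leg: A = 12 × 100 = 1200.00, centroid at (6.00, 50.00).
horizontal leg: A = 60 × 38 = 2280.00, centroid at (42.00, 19.00).
ΣA = 3480.00 mm², ΣAx_c = 102960.00 mm³, ΣAy_c = 103320.00 mm³.
x_c = 102960.00/3480.00 = 29.59 mm; y_c = 103320.00/3480.00 = 29.69 mm.

x_c = 29.59 mm, y_c = 29.69 mm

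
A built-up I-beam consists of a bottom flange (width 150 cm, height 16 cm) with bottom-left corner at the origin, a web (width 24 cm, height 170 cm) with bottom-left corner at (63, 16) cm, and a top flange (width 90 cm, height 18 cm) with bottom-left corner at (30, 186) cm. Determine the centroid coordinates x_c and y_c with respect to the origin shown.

x_c = 75.00 cm, y_c = 92.24 cm

Part | A | x̄ᵢ | ȳᵢ | A·x̄ᵢ | A·ȳᵢ
bottom flange | 2400.00 | 75.00 | 8.00 | 180000.00 | 19200.00
web | 4080.00 | 75.00 | 101.00 | 306000.00 | 412080.00
top flange | 1620.00 | 75.00 | 195.00 | 121500.00 | 315900.00
Σ | 8100.00 |  |  | 607500.00 | 747180.00
x_c = 607500.00 / 8100.00 = 75.00 cm
y_c = 747180.00 / 8100.00 = 92.24 cm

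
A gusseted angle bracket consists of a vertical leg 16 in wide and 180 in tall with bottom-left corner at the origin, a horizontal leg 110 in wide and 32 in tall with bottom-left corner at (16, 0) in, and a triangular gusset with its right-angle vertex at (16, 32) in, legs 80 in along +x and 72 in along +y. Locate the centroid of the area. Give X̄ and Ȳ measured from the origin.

X̄ = 42.66 in, Ȳ = 51.38 in

vertical leg: A = 16 × 180 = 2880.00, centroid at (8.00, 90.00).
horizontal leg: A = 110 × 32 = 3520.00, centroid at (71.00, 16.00).
gusset: A = ½·80·72 = 2880.00, centroid at (42.67, 56.00).
ΣA = 9280.00 in²
ΣAX̄ = (2880.00)(8.00) + (3520.00)(71.00) + (2880.00)(42.67) = 395840.00 in³
ΣAȲ = (2880.00)(90.00) + (3520.00)(16.00) + (2880.00)(56.00) = 476800.00 in³
X̄ = 395840.00 / 9280.00 = 42.66 in
Ȳ = 476800.00 / 9280.00 = 51.38 in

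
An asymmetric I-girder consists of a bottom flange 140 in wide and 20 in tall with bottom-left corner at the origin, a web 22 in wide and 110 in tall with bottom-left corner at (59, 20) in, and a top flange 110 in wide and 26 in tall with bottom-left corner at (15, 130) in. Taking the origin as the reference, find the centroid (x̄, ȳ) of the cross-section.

x̄ = 70.00 in, ȳ = 76.54 in

bottom flange: A = 140 × 20 = 2800.00, centroid at (70.00, 10.00).
web: A = 22 × 110 = 2420.00, centroid at (70.00, 75.00).
top flange: A = 110 × 26 = 2860.00, centroid at (70.00, 143.00).
ΣA = 8080.00 in²
ΣAx̄ = (2800.00)(70.00) + (2420.00)(70.00) + (2860.00)(70.00) = 565600.00 in³
ΣAȳ = (2800.00)(10.00) + (2420.00)(75.00) + (2860.00)(143.00) = 618480.00 in³
x̄ = 565600.00 / 8080.00 = 70.00 in
ȳ = 618480.00 / 8080.00 = 76.54 in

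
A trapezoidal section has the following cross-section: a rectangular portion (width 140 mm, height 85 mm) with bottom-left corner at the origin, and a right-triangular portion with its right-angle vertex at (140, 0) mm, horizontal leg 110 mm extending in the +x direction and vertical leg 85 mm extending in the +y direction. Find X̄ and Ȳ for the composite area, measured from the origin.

X̄ = 100.09 mm, Ȳ = 38.50 mm

rectangular portion: A = 140 × 85 = 11900.00, centroid at (70.00, 42.50).
triangular portion: A = ½·110·85 = 4675.00, centroid at (176.67, 28.33).
ΣA = 16575.00 mm², ΣAX̄ = 1658916.67 mm³, ΣAȲ = 638208.33 mm³.
X̄ = 1658916.67/16575.00 = 100.09 mm; Ȳ = 638208.33/16575.00 = 38.50 mm.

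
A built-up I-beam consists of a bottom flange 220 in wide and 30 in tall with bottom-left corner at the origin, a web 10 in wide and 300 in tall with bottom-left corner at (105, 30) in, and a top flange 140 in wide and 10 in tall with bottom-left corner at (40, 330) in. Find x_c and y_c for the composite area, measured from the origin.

bottom flange: A = 220 × 30 = 6600.00, centroid at (110.00, 15.00).
web: A = 10 × 300 = 3000.00, centroid at (110.00, 180.00).
top flange: A = 140 × 10 = 1400.00, centroid at (110.00, 335.00).
ΣA = 11000.00 in², ΣAx_c = 1210000.00 in³, ΣAy_c = 1108000.00 in³.
x_c = 1210000.00/11000.00 = 110.00 in; y_c = 1108000.00/11000.00 = 100.73 in.

x_c = 110.00 in, y_c = 100.73 in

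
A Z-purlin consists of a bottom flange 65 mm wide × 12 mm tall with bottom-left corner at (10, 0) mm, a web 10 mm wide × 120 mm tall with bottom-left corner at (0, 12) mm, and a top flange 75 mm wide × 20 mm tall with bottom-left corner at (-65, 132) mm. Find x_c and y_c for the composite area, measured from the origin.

x_c = -0.60 mm, y_c = 87.38 mm

bottom flange: A = 65 × 12 = 780.00, centroid at (42.50, 6.00).
web: A = 10 × 120 = 1200.00, centroid at (5.00, 72.00).
top flange: A = 75 × 20 = 1500.00, centroid at (-27.50, 142.00).
ΣA = 3480.00 mm²
ΣAx_c = (780.00)(42.50) + (1200.00)(5.00) + (1500.00)(-27.50) = -2100.00 mm³
ΣAy_c = (780.00)(6.00) + (1200.00)(72.00) + (1500.00)(142.00) = 304080.00 mm³
x_c = -2100.00 / 3480.00 = -0.60 mm
y_c = 304080.00 / 3480.00 = 87.38 mm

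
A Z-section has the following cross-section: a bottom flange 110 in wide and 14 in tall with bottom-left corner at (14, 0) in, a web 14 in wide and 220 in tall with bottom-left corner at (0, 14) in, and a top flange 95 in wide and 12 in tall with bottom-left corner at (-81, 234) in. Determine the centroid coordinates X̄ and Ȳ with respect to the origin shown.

X̄ = 15.56 in, Ȳ = 115.68 in

Part | A | x̄ᵢ | ȳᵢ | A·x̄ᵢ | A·ȳᵢ
bottom flange | 1540.00 | 69.00 | 7.00 | 106260.00 | 10780.00
web | 3080.00 | 7.00 | 124.00 | 21560.00 | 381920.00
top flange | 1140.00 | -33.50 | 240.00 | -38190.00 | 273600.00
Σ | 5760.00 |  |  | 89630.00 | 666300.00
X̄ = 89630.00 / 5760.00 = 15.56 in
Ȳ = 666300.00 / 5760.00 = 115.68 in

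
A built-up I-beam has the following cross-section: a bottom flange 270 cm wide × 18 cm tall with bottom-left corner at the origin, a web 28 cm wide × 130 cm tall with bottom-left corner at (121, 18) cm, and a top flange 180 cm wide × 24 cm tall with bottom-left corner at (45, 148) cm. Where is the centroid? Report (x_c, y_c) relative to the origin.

x_c = 135.00 cm, y_c = 80.89 cm

Part | A | x̄ᵢ | ȳᵢ | A·x̄ᵢ | A·ȳᵢ
bottom flange | 4860.00 | 135.00 | 9.00 | 656100.00 | 43740.00
web | 3640.00 | 135.00 | 83.00 | 491400.00 | 302120.00
top flange | 4320.00 | 135.00 | 160.00 | 583200.00 | 691200.00
Σ | 12820.00 |  |  | 1730700.00 | 1037060.00
x_c = 1730700.00 / 12820.00 = 135.00 cm
y_c = 1037060.00 / 12820.00 = 80.89 cm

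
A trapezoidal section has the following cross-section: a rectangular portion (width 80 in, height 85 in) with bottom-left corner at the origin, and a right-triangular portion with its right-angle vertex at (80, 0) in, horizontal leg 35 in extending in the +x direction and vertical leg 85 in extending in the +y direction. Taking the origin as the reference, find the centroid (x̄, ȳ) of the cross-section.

x̄ = 49.27 in, ȳ = 39.96 in

rectangular portion: A = 80 × 85 = 6800.00, centroid at (40.00, 42.50).
triangular portion: A = ½·35·85 = 1487.50, centroid at (91.67, 28.33).
ΣA = 8287.50 in²
ΣAx̄ = (6800.00)(40.00) + (1487.50)(91.67) = 408354.17 in³
ΣAȳ = (6800.00)(42.50) + (1487.50)(28.33) = 331145.83 in³
x̄ = 408354.17 / 8287.50 = 49.27 in
ȳ = 331145.83 / 8287.50 = 39.96 in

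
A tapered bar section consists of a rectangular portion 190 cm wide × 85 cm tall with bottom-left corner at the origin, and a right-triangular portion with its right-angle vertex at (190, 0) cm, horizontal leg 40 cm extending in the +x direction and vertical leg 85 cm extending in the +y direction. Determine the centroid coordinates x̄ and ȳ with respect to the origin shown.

Part | A | x̄ᵢ | ȳᵢ | A·x̄ᵢ | A·ȳᵢ
rectangular portion | 16150.00 | 95.00 | 42.50 | 1534250.00 | 686375.00
triangular portion | 1700.00 | 203.33 | 28.33 | 345666.67 | 48166.67
Σ | 17850.00 |  |  | 1879916.67 | 734541.67
x̄ = 1879916.67 / 17850.00 = 105.32 cm
ȳ = 734541.67 / 17850.00 = 41.15 cm

x̄ = 105.32 cm, ȳ = 41.15 cm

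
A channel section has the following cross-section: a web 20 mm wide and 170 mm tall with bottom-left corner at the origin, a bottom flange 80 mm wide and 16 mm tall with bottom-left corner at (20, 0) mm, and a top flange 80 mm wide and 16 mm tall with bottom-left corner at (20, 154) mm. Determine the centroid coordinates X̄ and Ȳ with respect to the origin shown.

Part | A | x̄ᵢ | ȳᵢ | A·x̄ᵢ | A·ȳᵢ
web | 3400.00 | 10.00 | 85.00 | 34000.00 | 289000.00
bottom flange | 1280.00 | 60.00 | 8.00 | 76800.00 | 10240.00
top flange | 1280.00 | 60.00 | 162.00 | 76800.00 | 207360.00
Σ | 5960.00 |  |  | 187600.00 | 506600.00
X̄ = 187600.00 / 5960.00 = 31.48 mm
Ȳ = 506600.00 / 5960.00 = 85.00 mm

X̄ = 31.48 mm, Ȳ = 85.00 mm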